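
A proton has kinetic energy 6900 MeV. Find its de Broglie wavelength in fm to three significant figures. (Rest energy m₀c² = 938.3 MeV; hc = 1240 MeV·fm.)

λ = 0.159 fm

Total energy E = KE + m₀c² = 6900 + 938.3 = 7838.3 MeV.
(pc)² = E² − (m₀c²)² = (7838.3)² − (938.3)² = 6.056 × 10⁷ MeV², so pc = 7782 MeV.
λ = hc/(pc) = 1240 MeV·fm / 7782 MeV = 0.159 fm.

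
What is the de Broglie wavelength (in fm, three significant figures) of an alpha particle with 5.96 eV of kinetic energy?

KE = 5.96 eV = 9.548 × 10⁻¹⁹ J.
p = √(2mKE) = √(2 × 6.645 × 10⁻²⁷ × 9.548 × 10⁻¹⁹) = 1.126 × 10⁻²² kg·m/s.
λ = h/p = 6.626 × 10⁻³⁴ / 1.126 × 10⁻²² = 5.88 × 10⁻¹² m = 5880 fm.

λ = 5880 fm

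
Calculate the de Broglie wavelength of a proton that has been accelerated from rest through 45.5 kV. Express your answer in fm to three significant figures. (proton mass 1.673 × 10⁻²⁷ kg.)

KE = eV = 1.602 × 10⁻¹⁹ × 4.550 × 10⁴ = 7.289 × 10⁻¹⁵ J.
p = √(2mKE) = √(2 × 1.673 × 10⁻²⁷ × 7.289 × 10⁻¹⁵) = 4.939 × 10⁻²¹ kg·m/s.
λ = h/p = 6.626 × 10⁻³⁴ / 4.939 × 10⁻²¹ = 1.34 × 10⁻¹³ m = 134 fm.

λ = 134 fm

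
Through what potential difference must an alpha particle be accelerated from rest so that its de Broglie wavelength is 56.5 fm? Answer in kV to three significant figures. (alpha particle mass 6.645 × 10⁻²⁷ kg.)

p = h/λ = 6.626 × 10⁻³⁴ / 5.650 × 10⁻¹⁴ = 1.173 × 10⁻²⁰ kg·m/s.
KE = p²/(2m) = 1.035 × 10⁻¹⁴ J.
V = KE/2e = 1.035 × 10⁻¹⁴ / (2 × 1.602 × 10⁻¹⁹) = 32.3 kV.

V = 32.3 kV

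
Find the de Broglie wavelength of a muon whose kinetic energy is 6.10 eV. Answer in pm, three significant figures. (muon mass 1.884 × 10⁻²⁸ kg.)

KE = 6.10 eV = 9.772 × 10⁻¹⁹ J.
p = √(2mKE) = √(2 × 1.884 × 10⁻²⁸ × 9.772 × 10⁻¹⁹) = 1.919 × 10⁻²³ kg·m/s.
λ = h/p = 6.626 × 10⁻³⁴ / 1.919 × 10⁻²³ = 3.45 × 10⁻¹¹ m = 34.5 pm.

λ = 34.5 pm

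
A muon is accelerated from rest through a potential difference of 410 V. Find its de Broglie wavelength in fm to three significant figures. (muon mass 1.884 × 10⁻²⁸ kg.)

KE = eV = 1.602 × 10⁻¹⁹ × 410.0 = 6.568 × 10⁻¹⁷ J.
p = √(2mKE) = √(2 × 1.884 × 10⁻²⁸ × 6.568 × 10⁻¹⁷) = 1.573 × 10⁻²² kg·m/s.
λ = h/p = 6.626 × 10⁻³⁴ / 1.573 × 10⁻²² = 4.21 × 10⁻¹² m = 4210 fm.

λ = 4210 fm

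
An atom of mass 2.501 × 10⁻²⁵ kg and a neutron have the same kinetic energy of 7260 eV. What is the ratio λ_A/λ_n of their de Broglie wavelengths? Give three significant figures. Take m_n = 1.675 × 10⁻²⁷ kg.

At fixed KE, p = √(2mKE) so λ = h/p ∝ 1/√m.
λ_A/λ_n = √(m_n/m_A) = √(1.675 × 10⁻²⁷/2.501 × 10⁻²⁵) = √(6.697 × 10⁻³) = 0.0818.

λ_A/λ_n = 0.0818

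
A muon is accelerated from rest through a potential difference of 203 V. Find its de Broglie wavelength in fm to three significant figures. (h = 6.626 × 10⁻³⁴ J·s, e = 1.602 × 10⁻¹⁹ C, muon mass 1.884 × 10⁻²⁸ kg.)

KE = eV = 1.602 × 10⁻¹⁹ × 203.0 = 3.252 × 10⁻¹⁷ J.
p = √(2mKE) = √(2 × 1.884 × 10⁻²⁸ × 3.252 × 10⁻¹⁷) = 1.107 × 10⁻²² kg·m/s.
λ = h/p = 6.626 × 10⁻³⁴ / 1.107 × 10⁻²² = 5.99 × 10⁻¹² m = 5990 fm.

λ = 5990 fm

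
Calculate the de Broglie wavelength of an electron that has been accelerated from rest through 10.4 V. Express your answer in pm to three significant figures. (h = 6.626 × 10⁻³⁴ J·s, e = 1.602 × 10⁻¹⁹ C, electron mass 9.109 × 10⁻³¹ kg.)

λ = 380 pm

KE = eV = 1.602 × 10⁻¹⁹ × 10.40 = 1.666 × 10⁻¹⁸ J.
p = √(2mKE) = √(2 × 9.109 × 10⁻³¹ × 1.666 × 10⁻¹⁸) = 1.742 × 10⁻²⁴ kg·m/s.
λ = h/p = 6.626 × 10⁻³⁴ / 1.742 × 10⁻²⁴ = 3.80 × 10⁻¹⁰ m = 380 pm.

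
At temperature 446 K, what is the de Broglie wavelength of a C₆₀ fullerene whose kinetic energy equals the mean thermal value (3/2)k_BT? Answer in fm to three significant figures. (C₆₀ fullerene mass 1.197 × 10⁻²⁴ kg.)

KE = (3/2)k_BT = 1.5 × 1.381 × 10⁻²³ × 446 = 9.239 × 10⁻²¹ J.
p = √(2mKE) = √(2 × 1.197 × 10⁻²⁴ × 9.239 × 10⁻²¹) = 1.487 × 10⁻²² kg·m/s.
λ = h/p = 4.46 × 10⁻¹² m = 4460 fm.

λ = 4460 fm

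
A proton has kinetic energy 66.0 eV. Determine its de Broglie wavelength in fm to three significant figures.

λ = 3520 fm

KE = 66.0 eV = 1.057 × 10⁻¹⁷ J.
p = √(2mKE) = √(2 × 1.673 × 10⁻²⁷ × 1.057 × 10⁻¹⁷) = 1.881 × 10⁻²² kg·m/s.
λ = h/p = 6.626 × 10⁻³⁴ / 1.881 × 10⁻²² = 3.52 × 10⁻¹² m = 3520 fm.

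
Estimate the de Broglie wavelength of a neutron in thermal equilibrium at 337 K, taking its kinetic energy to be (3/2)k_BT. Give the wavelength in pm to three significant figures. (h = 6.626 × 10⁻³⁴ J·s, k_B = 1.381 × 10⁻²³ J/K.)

λ = 137 pm

KE = (3/2)k_BT = 1.5 × 1.381 × 10⁻²³ × 337 = 6.981 × 10⁻²¹ J.
p = √(2mKE) = √(2 × 1.675 × 10⁻²⁷ × 6.981 × 10⁻²¹) = 4.836 × 10⁻²⁴ kg·m/s.
λ = h/p = 1.37 × 10⁻¹⁰ m = 137 pm.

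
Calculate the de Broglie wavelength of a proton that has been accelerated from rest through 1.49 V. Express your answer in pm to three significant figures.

λ = 23.4 pm

KE = eV = 1.602 × 10⁻¹⁹ × 1.490 = 2.387 × 10⁻¹⁹ J.
p = √(2mKE) = √(2 × 1.673 × 10⁻²⁷ × 2.387 × 10⁻¹⁹) = 2.826 × 10⁻²³ kg·m/s.
λ = h/p = 6.626 × 10⁻³⁴ / 2.826 × 10⁻²³ = 2.34 × 10⁻¹¹ m = 23.4 pm.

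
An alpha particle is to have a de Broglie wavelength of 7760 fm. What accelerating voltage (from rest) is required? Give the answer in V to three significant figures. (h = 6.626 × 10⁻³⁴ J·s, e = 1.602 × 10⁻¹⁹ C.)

V = 1.71 V

p = h/λ = 6.626 × 10⁻³⁴ / 7.760 × 10⁻¹² = 8.539 × 10⁻²³ kg·m/s.
KE = p²/(2m) = 5.486 × 10⁻¹⁹ J.
V = KE/2e = 5.486 × 10⁻¹⁹ / (2 × 1.602 × 10⁻¹⁹) = 1.71 V.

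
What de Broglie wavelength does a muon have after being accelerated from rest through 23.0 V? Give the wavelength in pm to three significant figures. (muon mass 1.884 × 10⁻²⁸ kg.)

KE = eV = 1.602 × 10⁻¹⁹ × 23.00 = 3.685 × 10⁻¹⁸ J.
p = √(2mKE) = √(2 × 1.884 × 10⁻²⁸ × 3.685 × 10⁻¹⁸) = 3.726 × 10⁻²³ kg·m/s.
λ = h/p = 6.626 × 10⁻³⁴ / 3.726 × 10⁻²³ = 1.78 × 10⁻¹¹ m = 17.8 pm.

λ = 17.8 pm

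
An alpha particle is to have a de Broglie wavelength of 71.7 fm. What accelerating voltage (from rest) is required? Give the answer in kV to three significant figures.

V = 20.1 kV

p = h/λ = 6.626 × 10⁻³⁴ / 7.170 × 10⁻¹⁴ = 9.241 × 10⁻²¹ kg·m/s.
KE = p²/(2m) = 6.426 × 10⁻¹⁵ J.
V = KE/2e = 6.426 × 10⁻¹⁵ / (2 × 1.602 × 10⁻¹⁹) = 20.1 kV.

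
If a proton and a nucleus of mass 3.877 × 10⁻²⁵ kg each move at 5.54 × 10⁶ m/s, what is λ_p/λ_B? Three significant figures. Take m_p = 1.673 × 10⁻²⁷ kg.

λ_p/λ_B = 232

At fixed v, p = mv so λ = h/(mv) ∝ 1/m.
λ_p/λ_B = m_B/m_p = 3.877 × 10⁻²⁵/1.673 × 10⁻²⁷ = 232.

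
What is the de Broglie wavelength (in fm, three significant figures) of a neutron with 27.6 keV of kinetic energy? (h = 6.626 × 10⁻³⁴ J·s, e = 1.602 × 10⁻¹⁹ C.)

KE = 27.6 keV = 4.422 × 10⁻¹⁵ J.
p = √(2mKE) = √(2 × 1.675 × 10⁻²⁷ × 4.422 × 10⁻¹⁵) = 3.849 × 10⁻²¹ kg·m/s.
λ = h/p = 6.626 × 10⁻³⁴ / 3.849 × 10⁻²¹ = 1.72 × 10⁻¹³ m = 172 fm.

λ = 172 fm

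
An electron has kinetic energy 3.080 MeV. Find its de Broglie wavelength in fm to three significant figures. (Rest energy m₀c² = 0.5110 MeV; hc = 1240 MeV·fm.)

Total energy E = KE + m₀c² = 3.080 + 0.5110 = 3.5910 MeV.
(pc)² = E² − (m₀c²)² = (3.5910)² − (0.5110)² = 12.63 MeV², so pc = 3.554 MeV.
λ = hc/(pc) = 1240 MeV·fm / 3.554 MeV = 349 fm.

λ = 349 fm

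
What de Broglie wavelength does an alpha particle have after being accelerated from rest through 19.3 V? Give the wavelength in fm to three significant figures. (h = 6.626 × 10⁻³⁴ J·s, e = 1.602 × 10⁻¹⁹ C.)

λ = 2310 fm

KE = 2eV = 2 × 1.602 × 10⁻¹⁹ × 19.30 = 6.184 × 10⁻¹⁸ J.
p = √(2mKE) = √(2 × 6.645 × 10⁻²⁷ × 6.184 × 10⁻¹⁸) = 2.867 × 10⁻²² kg·m/s.
λ = h/p = 6.626 × 10⁻³⁴ / 2.867 × 10⁻²² = 2.31 × 10⁻¹² m = 2310 fm.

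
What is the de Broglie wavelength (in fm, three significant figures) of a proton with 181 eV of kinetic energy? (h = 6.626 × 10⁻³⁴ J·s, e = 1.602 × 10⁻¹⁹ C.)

KE = 181 eV = 2.900 × 10⁻¹⁷ J.
p = √(2mKE) = √(2 × 1.673 × 10⁻²⁷ × 2.900 × 10⁻¹⁷) = 3.115 × 10⁻²² kg·m/s.
λ = h/p = 6.626 × 10⁻³⁴ / 3.115 × 10⁻²² = 2.13 × 10⁻¹² m = 2130 fm.

λ = 2130 fm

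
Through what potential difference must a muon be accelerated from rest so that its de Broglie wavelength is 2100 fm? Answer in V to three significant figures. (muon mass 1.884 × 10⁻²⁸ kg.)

V = 1650 V

p = h/λ = 6.626 × 10⁻³⁴ / 2.100 × 10⁻¹² = 3.155 × 10⁻²² kg·m/s.
KE = p²/(2m) = 2.642 × 10⁻¹⁶ J.
V = KE/e = 2.642 × 10⁻¹⁶ / (1.602 × 10⁻¹⁹) = 1650 V.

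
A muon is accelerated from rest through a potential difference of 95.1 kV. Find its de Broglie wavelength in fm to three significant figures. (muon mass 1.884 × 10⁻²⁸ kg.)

KE = eV = 1.602 × 10⁻¹⁹ × 9.510 × 10⁴ = 1.524 × 10⁻¹⁴ J.
p = √(2mKE) = √(2 × 1.884 × 10⁻²⁸ × 1.524 × 10⁻¹⁴) = 2.396 × 10⁻²¹ kg·m/s.
λ = h/p = 6.626 × 10⁻³⁴ / 2.396 × 10⁻²¹ = 2.77 × 10⁻¹³ m = 277 fm.

λ = 277 fm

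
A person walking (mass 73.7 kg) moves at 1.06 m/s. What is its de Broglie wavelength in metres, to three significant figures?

p = mv = 73.7 × 1.06 = 7.812 × 10¹ kg·m/s.
λ = h/p = 6.626 × 10⁻³⁴ / 7.812 × 10¹ = 8.48 × 10⁻³⁶ m.

λ = 8.48 × 10⁻³⁶ m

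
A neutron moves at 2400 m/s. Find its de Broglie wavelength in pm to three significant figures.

λ = 165 pm

p = mv = 1.675 × 10⁻²⁷ × 2400 = 4.020 × 10⁻²⁴ kg·m/s.
λ = h/p = 6.626 × 10⁻³⁴ / 4.020 × 10⁻²⁴ = 1.65 × 10⁻¹⁰ m = 165 pm.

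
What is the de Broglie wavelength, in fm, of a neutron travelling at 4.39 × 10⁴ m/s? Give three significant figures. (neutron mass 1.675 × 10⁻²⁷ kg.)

p = mv = 1.675 × 10⁻²⁷ × 4.39 × 10⁴ = 7.353 × 10⁻²³ kg·m/s.
λ = h/p = 6.626 × 10⁻³⁴ / 7.353 × 10⁻²³ = 9.01 × 10⁻¹² m = 9010 fm.

λ = 9010 fm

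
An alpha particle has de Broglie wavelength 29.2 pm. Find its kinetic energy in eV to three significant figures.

p = h/λ = 6.626 × 10⁻³⁴ / 2.920 × 10⁻¹¹ = 2.269 × 10⁻²³ kg·m/s.
KE = p²/(2m) = (2.269 × 10⁻²³)² / (2 × 6.645 × 10⁻²⁷) = 3.874 × 10⁻²⁰ J = 0.242 eV.

KE = 0.242 eV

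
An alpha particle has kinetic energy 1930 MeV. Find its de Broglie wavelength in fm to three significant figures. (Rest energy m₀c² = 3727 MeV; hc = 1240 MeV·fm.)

λ = 0.291 fm

Total energy E = KE + m₀c² = 1930 + 3727 = 5657 MeV.
(pc)² = E² − (m₀c²)² = (5657)² − (3727)² = 1.811 × 10⁷ MeV², so pc = 4256 MeV.
λ = hc/(pc) = 1240 MeV·fm / 4256 MeV = 0.291 fm.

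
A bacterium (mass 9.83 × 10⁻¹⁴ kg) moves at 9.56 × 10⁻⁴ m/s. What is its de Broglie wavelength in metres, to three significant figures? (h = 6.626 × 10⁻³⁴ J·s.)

p = mv = 9.83 × 10⁻¹⁴ × 9.56 × 10⁻⁴ = 9.397 × 10⁻¹⁷ kg·m/s.
λ = h/p = 6.626 × 10⁻³⁴ / 9.397 × 10⁻¹⁷ = 7.05 × 10⁻¹⁸ m.

λ = 7.05 × 10⁻¹⁸ m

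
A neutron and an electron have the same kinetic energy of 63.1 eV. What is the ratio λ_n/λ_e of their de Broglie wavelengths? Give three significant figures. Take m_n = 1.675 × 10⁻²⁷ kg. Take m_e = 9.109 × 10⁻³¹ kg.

At fixed KE, p = √(2mKE) so λ = h/p ∝ 1/√m.
λ_n/λ_e = √(m_e/m_n) = √(9.109 × 10⁻³¹/1.675 × 10⁻²⁷) = √(5.438 × 10⁻⁴) = 0.0233.

λ_n/λ_e = 0.0233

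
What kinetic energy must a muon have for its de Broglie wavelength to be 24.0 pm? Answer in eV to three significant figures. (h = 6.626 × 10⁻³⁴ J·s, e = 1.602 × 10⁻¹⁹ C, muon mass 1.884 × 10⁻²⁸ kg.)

KE = 12.6 eV

p = h/λ = 6.626 × 10⁻³⁴ / 2.400 × 10⁻¹¹ = 2.761 × 10⁻²³ kg·m/s.
KE = p²/(2m) = (2.761 × 10⁻²³)² / (2 × 1.884 × 10⁻²⁸) = 2.023 × 10⁻¹⁸ J = 12.6 eV.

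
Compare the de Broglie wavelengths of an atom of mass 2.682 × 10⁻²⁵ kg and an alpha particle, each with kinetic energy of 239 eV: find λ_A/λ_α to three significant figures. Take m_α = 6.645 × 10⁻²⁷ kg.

λ_A/λ_α = 0.157

At fixed KE, p = √(2mKE) so λ = h/p ∝ 1/√m.
λ_A/λ_α = √(m_α/m_A) = √(6.645 × 10⁻²⁷/2.682 × 10⁻²⁵) = √(0.02478) = 0.157.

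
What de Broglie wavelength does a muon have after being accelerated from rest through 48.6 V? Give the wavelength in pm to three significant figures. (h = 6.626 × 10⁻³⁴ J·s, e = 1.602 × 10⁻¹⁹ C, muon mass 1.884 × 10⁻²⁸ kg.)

λ = 12.2 pm

KE = eV = 1.602 × 10⁻¹⁹ × 48.60 = 7.786 × 10⁻¹⁸ J.
p = √(2mKE) = √(2 × 1.884 × 10⁻²⁸ × 7.786 × 10⁻¹⁸) = 5.416 × 10⁻²³ kg·m/s.
λ = h/p = 6.626 × 10⁻³⁴ / 5.416 × 10⁻²³ = 1.22 × 10⁻¹¹ m = 12.2 pm.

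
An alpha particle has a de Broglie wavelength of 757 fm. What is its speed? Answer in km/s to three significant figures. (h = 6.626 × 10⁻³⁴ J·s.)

v = 132 km/s

p = h/λ = 6.626 × 10⁻³⁴ / 7.570 × 10⁻¹³ = 8.753 × 10⁻²² kg·m/s.
v = p/m = 8.753 × 10⁻²² / 6.645 × 10⁻²⁷ = 1.32 × 10⁵ m/s = 132 km/s.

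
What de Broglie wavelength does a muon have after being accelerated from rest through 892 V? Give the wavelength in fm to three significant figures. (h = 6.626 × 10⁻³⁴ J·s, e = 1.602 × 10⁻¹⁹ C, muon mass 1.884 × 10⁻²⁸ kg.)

λ = 2860 fm

KE = eV = 1.602 × 10⁻¹⁹ × 892.0 = 1.429 × 10⁻¹⁶ J.
p = √(2mKE) = √(2 × 1.884 × 10⁻²⁸ × 1.429 × 10⁻¹⁶) = 2.320 × 10⁻²² kg·m/s.
λ = h/p = 6.626 × 10⁻³⁴ / 2.320 × 10⁻²² = 2.86 × 10⁻¹² m = 2860 fm.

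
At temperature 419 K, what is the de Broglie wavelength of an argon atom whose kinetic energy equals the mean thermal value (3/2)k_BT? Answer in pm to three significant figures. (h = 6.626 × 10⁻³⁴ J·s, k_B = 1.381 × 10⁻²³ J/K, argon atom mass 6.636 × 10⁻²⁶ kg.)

λ = 19.5 pm

KE = (3/2)k_BT = 1.5 × 1.381 × 10⁻²³ × 419 = 8.680 × 10⁻²¹ J.
p = √(2mKE) = √(2 × 6.636 × 10⁻²⁶ × 8.680 × 10⁻²¹) = 3.394 × 10⁻²³ kg·m/s.
λ = h/p = 1.95 × 10⁻¹¹ m = 19.5 pm.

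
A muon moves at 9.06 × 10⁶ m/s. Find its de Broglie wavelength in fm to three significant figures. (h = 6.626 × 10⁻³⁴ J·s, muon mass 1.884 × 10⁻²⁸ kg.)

λ = 388 fm

p = mv = 1.884 × 10⁻²⁸ × 9.06 × 10⁶ = 1.707 × 10⁻²¹ kg·m/s.
λ = h/p = 6.626 × 10⁻³⁴ / 1.707 × 10⁻²¹ = 3.88 × 10⁻¹³ m = 388 fm.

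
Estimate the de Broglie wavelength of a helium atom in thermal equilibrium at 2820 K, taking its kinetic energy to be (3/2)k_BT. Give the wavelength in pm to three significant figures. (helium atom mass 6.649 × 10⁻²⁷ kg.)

λ = 23.8 pm

KE = (3/2)k_BT = 1.5 × 1.381 × 10⁻²³ × 2820 = 5.842 × 10⁻²⁰ J.
p = √(2mKE) = √(2 × 6.649 × 10⁻²⁷ × 5.842 × 10⁻²⁰) = 2.787 × 10⁻²³ kg·m/s.
λ = h/p = 2.38 × 10⁻¹¹ m = 23.8 pm.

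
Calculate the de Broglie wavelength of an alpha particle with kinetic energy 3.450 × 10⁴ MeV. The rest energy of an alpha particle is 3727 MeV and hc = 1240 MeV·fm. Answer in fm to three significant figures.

λ = 0.0326 fm

Total energy E = KE + m₀c² = 3.450 × 10⁴ + 3727 = 38227 MeV.
(pc)² = E² − (m₀c²)² = (38227)² − (3727)² = 1.447 × 10⁹ MeV², so pc = 3.804 × 10⁴ MeV.
λ = hc/(pc) = 1240 MeV·fm / 3.804 × 10⁴ MeV = 0.0326 fm.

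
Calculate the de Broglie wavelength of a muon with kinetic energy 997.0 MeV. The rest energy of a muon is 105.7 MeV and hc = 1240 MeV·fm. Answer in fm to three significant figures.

λ = 1.13 fm

Total energy E = KE + m₀c² = 997.0 + 105.7 = 1102.7 MeV.
(pc)² = E² − (m₀c²)² = (1102.7)² − (105.7)² = 1.205 × 10⁶ MeV², so pc = 1098 MeV.
λ = hc/(pc) = 1240 MeV·fm / 1098 MeV = 1.13 fm.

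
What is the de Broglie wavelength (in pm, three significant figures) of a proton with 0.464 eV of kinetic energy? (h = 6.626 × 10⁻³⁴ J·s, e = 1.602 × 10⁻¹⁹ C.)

λ = 42.0 pm

KE = 0.464 eV = 7.433 × 10⁻²⁰ J.
p = √(2mKE) = √(2 × 1.673 × 10⁻²⁷ × 7.433 × 10⁻²⁰) = 1.577 × 10⁻²³ kg·m/s.
λ = h/p = 6.626 × 10⁻³⁴ / 1.577 × 10⁻²³ = 4.20 × 10⁻¹¹ m = 42.0 pm.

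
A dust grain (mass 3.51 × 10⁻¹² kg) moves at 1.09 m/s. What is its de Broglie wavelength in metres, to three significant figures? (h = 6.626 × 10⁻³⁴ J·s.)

λ = 1.73 × 10⁻²² m

p = mv = 3.51 × 10⁻¹² × 1.09 = 3.826 × 10⁻¹² kg·m/s.
λ = h/p = 6.626 × 10⁻³⁴ / 3.826 × 10⁻¹² = 1.73 × 10⁻²² m.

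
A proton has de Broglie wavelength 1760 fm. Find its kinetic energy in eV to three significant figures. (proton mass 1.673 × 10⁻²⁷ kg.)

p = h/λ = 6.626 × 10⁻³⁴ / 1.760 × 10⁻¹² = 3.765 × 10⁻²² kg·m/s.
KE = p²/(2m) = (3.765 × 10⁻²²)² / (2 × 1.673 × 10⁻²⁷) = 4.236 × 10⁻¹⁷ J = 264 eV.

KE = 264 eV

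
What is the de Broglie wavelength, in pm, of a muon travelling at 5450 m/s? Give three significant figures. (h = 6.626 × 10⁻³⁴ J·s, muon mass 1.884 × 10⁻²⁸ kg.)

λ = 645 pm

p = mv = 1.884 × 10⁻²⁸ × 5450 = 1.027 × 10⁻²⁴ kg·m/s.
λ = h/p = 6.626 × 10⁻³⁴ / 1.027 × 10⁻²⁴ = 6.45 × 10⁻¹⁰ m = 645 pm.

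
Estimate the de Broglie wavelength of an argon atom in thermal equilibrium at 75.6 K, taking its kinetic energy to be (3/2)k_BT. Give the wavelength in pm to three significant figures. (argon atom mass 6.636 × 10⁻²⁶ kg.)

λ = 46.0 pm

KE = (3/2)k_BT = 1.5 × 1.381 × 10⁻²³ × 75.6 = 1.566 × 10⁻²¹ J.
p = √(2mKE) = √(2 × 6.636 × 10⁻²⁶ × 1.566 × 10⁻²¹) = 1.442 × 10⁻²³ kg·m/s.
λ = h/p = 4.60 × 10⁻¹¹ m = 46.0 pm.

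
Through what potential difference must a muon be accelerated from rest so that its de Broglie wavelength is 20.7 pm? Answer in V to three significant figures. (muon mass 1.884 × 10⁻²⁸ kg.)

V = 17.0 V

p = h/λ = 6.626 × 10⁻³⁴ / 2.070 × 10⁻¹¹ = 3.201 × 10⁻²³ kg·m/s.
KE = p²/(2m) = 2.719 × 10⁻¹⁸ J.
V = KE/e = 2.719 × 10⁻¹⁸ / (1.602 × 10⁻¹⁹) = 17.0 V.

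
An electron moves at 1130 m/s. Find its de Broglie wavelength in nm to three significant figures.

p = mv = 9.109 × 10⁻³¹ × 1130 = 1.029 × 10⁻²⁷ kg·m/s.
λ = h/p = 6.626 × 10⁻³⁴ / 1.029 × 10⁻²⁷ = 6.44 × 10⁻⁷ m = 644 nm.

λ = 644 nm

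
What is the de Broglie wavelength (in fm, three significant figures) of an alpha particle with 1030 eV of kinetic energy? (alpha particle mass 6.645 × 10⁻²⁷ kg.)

λ = 447 fm

KE = 1030 eV = 1.650 × 10⁻¹⁶ J.
p = √(2mKE) = √(2 × 6.645 × 10⁻²⁷ × 1.650 × 10⁻¹⁶) = 1.481 × 10⁻²¹ kg·m/s.
λ = h/p = 6.626 × 10⁻³⁴ / 1.481 × 10⁻²¹ = 4.47 × 10⁻¹³ m = 447 fm.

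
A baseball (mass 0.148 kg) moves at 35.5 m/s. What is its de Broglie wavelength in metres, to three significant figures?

p = mv = 0.148 × 35.5 = 5.254 kg·m/s.
λ = h/p = 6.626 × 10⁻³⁴ / 5.254 = 1.26 × 10⁻³⁴ m.

λ = 1.26 × 10⁻³⁴ m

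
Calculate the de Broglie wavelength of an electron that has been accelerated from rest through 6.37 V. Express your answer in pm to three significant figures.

λ = 486 pm

KE = eV = 1.602 × 10⁻¹⁹ × 6.370 = 1.020 × 10⁻¹⁸ J.
p = √(2mKE) = √(2 × 9.109 × 10⁻³¹ × 1.020 × 10⁻¹⁸) = 1.363 × 10⁻²⁴ kg·m/s.
λ = h/p = 6.626 × 10⁻³⁴ / 1.363 × 10⁻²⁴ = 4.86 × 10⁻¹⁰ m = 486 pm.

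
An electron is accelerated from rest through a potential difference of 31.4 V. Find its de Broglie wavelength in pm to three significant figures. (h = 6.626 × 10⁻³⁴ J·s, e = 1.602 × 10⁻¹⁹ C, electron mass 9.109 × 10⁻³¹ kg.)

KE = eV = 1.602 × 10⁻¹⁹ × 31.40 = 5.030 × 10⁻¹⁸ J.
p = √(2mKE) = √(2 × 9.109 × 10⁻³¹ × 5.030 × 10⁻¹⁸) = 3.027 × 10⁻²⁴ kg·m/s.
λ = h/p = 6.626 × 10⁻³⁴ / 3.027 × 10⁻²⁴ = 2.19 × 10⁻¹⁰ m = 219 pm.

λ = 219 pm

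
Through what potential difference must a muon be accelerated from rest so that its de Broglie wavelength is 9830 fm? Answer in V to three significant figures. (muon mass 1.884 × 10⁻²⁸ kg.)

p = h/λ = 6.626 × 10⁻³⁴ / 9.830 × 10⁻¹² = 6.741 × 10⁻²³ kg·m/s.
KE = p²/(2m) = 1.206 × 10⁻¹⁷ J.
V = KE/e = 1.206 × 10⁻¹⁷ / (1.602 × 10⁻¹⁹) = 75.3 V.

V = 75.3 V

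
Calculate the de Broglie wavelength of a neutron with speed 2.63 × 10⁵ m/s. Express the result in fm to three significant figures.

λ = 1500 fm

p = mv = 1.675 × 10⁻²⁷ × 2.63 × 10⁵ = 4.405 × 10⁻²² kg·m/s.
λ = h/p = 6.626 × 10⁻³⁴ / 4.405 × 10⁻²² = 1.50 × 10⁻¹² m = 1500 fm.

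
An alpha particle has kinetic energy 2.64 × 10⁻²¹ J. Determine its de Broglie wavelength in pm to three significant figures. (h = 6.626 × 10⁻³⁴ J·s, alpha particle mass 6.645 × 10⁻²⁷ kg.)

p = √(2mKE) = √(2 × 6.645 × 10⁻²⁷ × 2.640 × 10⁻²¹) = 5.923 × 10⁻²⁴ kg·m/s.
λ = h/p = 6.626 × 10⁻³⁴ / 5.923 × 10⁻²⁴ = 1.12 × 10⁻¹⁰ m = 112 pm.

λ = 112 pm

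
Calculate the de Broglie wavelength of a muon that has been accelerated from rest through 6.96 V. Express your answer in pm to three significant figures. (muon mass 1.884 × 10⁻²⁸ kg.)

KE = eV = 1.602 × 10⁻¹⁹ × 6.960 = 1.115 × 10⁻¹⁸ J.
p = √(2mKE) = √(2 × 1.884 × 10⁻²⁸ × 1.115 × 10⁻¹⁸) = 2.050 × 10⁻²³ kg·m/s.
λ = h/p = 6.626 × 10⁻³⁴ / 2.050 × 10⁻²³ = 3.23 × 10⁻¹¹ m = 32.3 pm.

λ = 32.3 pm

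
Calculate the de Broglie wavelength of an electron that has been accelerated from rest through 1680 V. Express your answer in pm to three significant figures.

λ = 29.9 pm

KE = eV = 1.602 × 10⁻¹⁹ × 1680 = 2.691 × 10⁻¹⁶ J.
p = √(2mKE) = √(2 × 9.109 × 10⁻³¹ × 2.691 × 10⁻¹⁶) = 2.214 × 10⁻²³ kg·m/s.
λ = h/p = 6.626 × 10⁻³⁴ / 2.214 × 10⁻²³ = 2.99 × 10⁻¹¹ m = 29.9 pm.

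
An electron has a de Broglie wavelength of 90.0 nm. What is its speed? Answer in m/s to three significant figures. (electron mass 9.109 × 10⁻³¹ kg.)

v = 8080 m/s

p = h/λ = 6.626 × 10⁻³⁴ / 9.000 × 10⁻⁸ = 7.362 × 10⁻²⁷ kg·m/s.
v = p/m = 7.362 × 10⁻²⁷ / 9.109 × 10⁻³¹ = 8.08 × 10³ m/s = 8080 m/s.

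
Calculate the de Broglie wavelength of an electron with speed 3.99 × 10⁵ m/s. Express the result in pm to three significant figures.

p = mv = 9.109 × 10⁻³¹ × 3.99 × 10⁵ = 3.634 × 10⁻²⁵ kg·m/s.
λ = h/p = 6.626 × 10⁻³⁴ / 3.634 × 10⁻²⁵ = 1.82 × 10⁻⁹ m = 1820 pm.

λ = 1820 pm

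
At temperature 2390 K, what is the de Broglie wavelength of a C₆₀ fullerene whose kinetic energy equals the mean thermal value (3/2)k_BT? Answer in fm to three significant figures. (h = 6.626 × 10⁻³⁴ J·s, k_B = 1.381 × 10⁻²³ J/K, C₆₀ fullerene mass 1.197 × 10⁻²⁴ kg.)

λ = 1920 fm

KE = (3/2)k_BT = 1.5 × 1.381 × 10⁻²³ × 2390 = 4.951 × 10⁻²⁰ J.
p = √(2mKE) = √(2 × 1.197 × 10⁻²⁴ × 4.951 × 10⁻²⁰) = 3.443 × 10⁻²² kg·m/s.
λ = h/p = 1.92 × 10⁻¹² m = 1920 fm.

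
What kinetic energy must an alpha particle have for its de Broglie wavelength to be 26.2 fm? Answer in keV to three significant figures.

p = h/λ = 6.626 × 10⁻³⁴ / 2.620 × 10⁻¹⁴ = 2.529 × 10⁻²⁰ kg·m/s.
KE = p²/(2m) = (2.529 × 10⁻²⁰)² / (2 × 6.645 × 10⁻²⁷) = 4.813 × 10⁻¹⁴ J = 300 keV.

KE = 300 keV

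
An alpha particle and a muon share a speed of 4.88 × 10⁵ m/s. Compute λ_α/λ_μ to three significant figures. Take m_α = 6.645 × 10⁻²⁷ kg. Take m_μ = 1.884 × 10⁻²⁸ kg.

λ_α/λ_μ = 0.0284

At fixed v, p = mv so λ = h/(mv) ∝ 1/m.
λ_α/λ_μ = m_μ/m_α = 1.884 × 10⁻²⁸/6.645 × 10⁻²⁷ = 0.0284.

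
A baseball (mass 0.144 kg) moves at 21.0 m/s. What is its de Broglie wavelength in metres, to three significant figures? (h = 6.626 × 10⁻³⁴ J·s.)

p = mv = 0.144 × 21.0 = 3.024 kg·m/s.
λ = h/p = 6.626 × 10⁻³⁴ / 3.024 = 2.19 × 10⁻³⁴ m.

λ = 2.19 × 10⁻³⁴ m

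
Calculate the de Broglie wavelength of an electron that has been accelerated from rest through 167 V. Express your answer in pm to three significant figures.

KE = eV = 1.602 × 10⁻¹⁹ × 167.0 = 2.675 × 10⁻¹⁷ J.
p = √(2mKE) = √(2 × 9.109 × 10⁻³¹ × 2.675 × 10⁻¹⁷) = 6.981 × 10⁻²⁴ kg·m/s.
λ = h/p = 6.626 × 10⁻³⁴ / 6.981 × 10⁻²⁴ = 9.49 × 10⁻¹¹ m = 94.9 pm.

λ = 94.9 pm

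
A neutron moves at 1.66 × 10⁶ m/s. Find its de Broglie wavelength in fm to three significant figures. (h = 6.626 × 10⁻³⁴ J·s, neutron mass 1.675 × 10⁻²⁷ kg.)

p = mv = 1.675 × 10⁻²⁷ × 1.66 × 10⁶ = 2.781 × 10⁻²¹ kg·m/s.
λ = h/p = 6.626 × 10⁻³⁴ / 2.781 × 10⁻²¹ = 2.38 × 10⁻¹³ m = 238 fm.

λ = 238 fm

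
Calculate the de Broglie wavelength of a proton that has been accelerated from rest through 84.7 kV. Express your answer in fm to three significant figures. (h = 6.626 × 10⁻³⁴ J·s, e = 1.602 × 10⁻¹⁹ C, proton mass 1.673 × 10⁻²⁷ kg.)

KE = eV = 1.602 × 10⁻¹⁹ × 8.470 × 10⁴ = 1.357 × 10⁻¹⁴ J.
p = √(2mKE) = √(2 × 1.673 × 10⁻²⁷ × 1.357 × 10⁻¹⁴) = 6.738 × 10⁻²¹ kg·m/s.
λ = h/p = 6.626 × 10⁻³⁴ / 6.738 × 10⁻²¹ = 9.83 × 10⁻¹⁴ m = 98.3 fm.

λ = 98.3 fm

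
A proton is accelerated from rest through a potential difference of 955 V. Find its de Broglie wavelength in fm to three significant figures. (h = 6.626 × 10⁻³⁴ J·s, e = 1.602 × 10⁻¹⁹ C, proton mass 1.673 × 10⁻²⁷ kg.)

λ = 926 fm

KE = eV = 1.602 × 10⁻¹⁹ × 955.0 = 1.530 × 10⁻¹⁶ J.
p = √(2mKE) = √(2 × 1.673 × 10⁻²⁷ × 1.530 × 10⁻¹⁶) = 7.155 × 10⁻²² kg·m/s.
λ = h/p = 6.626 × 10⁻³⁴ / 7.155 × 10⁻²² = 9.26 × 10⁻¹³ m = 926 fm.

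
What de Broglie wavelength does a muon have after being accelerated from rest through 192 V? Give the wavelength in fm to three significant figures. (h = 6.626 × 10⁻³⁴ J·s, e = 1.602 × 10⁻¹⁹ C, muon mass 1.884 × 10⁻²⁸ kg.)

λ = 6150 fm

KE = eV = 1.602 × 10⁻¹⁹ × 192.0 = 3.076 × 10⁻¹⁷ J.
p = √(2mKE) = √(2 × 1.884 × 10⁻²⁸ × 3.076 × 10⁻¹⁷) = 1.077 × 10⁻²² kg·m/s.
λ = h/p = 6.626 × 10⁻³⁴ / 1.077 × 10⁻²² = 6.15 × 10⁻¹² m = 6150 fm.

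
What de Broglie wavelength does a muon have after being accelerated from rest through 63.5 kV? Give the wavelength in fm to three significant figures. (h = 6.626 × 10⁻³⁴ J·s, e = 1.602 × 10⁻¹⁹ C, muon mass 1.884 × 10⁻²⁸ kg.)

KE = eV = 1.602 × 10⁻¹⁹ × 6.350 × 10⁴ = 1.017 × 10⁻¹⁴ J.
p = √(2mKE) = √(2 × 1.884 × 10⁻²⁸ × 1.017 × 10⁻¹⁴) = 1.958 × 10⁻²¹ kg·m/s.
λ = h/p = 6.626 × 10⁻³⁴ / 1.958 × 10⁻²¹ = 3.38 × 10⁻¹³ m = 338 fm.

λ = 338 fm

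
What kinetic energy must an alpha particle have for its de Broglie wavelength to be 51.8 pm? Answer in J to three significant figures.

p = h/λ = 6.626 × 10⁻³⁴ / 5.180 × 10⁻¹¹ = 1.279 × 10⁻²³ kg·m/s.
KE = p²/(2m) = (1.279 × 10⁻²³)² / (2 × 6.645 × 10⁻²⁷) = 1.231 × 10⁻²⁰ J = 1.23 × 10⁻²⁰ J.

KE = 1.23 × 10⁻²⁰ J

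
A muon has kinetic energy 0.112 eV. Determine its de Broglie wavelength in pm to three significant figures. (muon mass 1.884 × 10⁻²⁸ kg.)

KE = 0.112 eV = 1.794 × 10⁻²⁰ J.
p = √(2mKE) = √(2 × 1.884 × 10⁻²⁸ × 1.794 × 10⁻²⁰) = 2.600 × 10⁻²⁴ kg·m/s.
λ = h/p = 6.626 × 10⁻³⁴ / 2.600 × 10⁻²⁴ = 2.55 × 10⁻¹⁰ m = 255 pm.

λ = 255 pm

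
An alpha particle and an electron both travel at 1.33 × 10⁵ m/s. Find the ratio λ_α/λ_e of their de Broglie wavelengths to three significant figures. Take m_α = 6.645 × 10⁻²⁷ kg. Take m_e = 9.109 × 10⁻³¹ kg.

At fixed v, p = mv so λ = h/(mv) ∝ 1/m.
λ_α/λ_e = m_e/m_α = 9.109 × 10⁻³¹/6.645 × 10⁻²⁷ = 1.37 × 10⁻⁴.

λ_α/λ_e = 1.37 × 10⁻⁴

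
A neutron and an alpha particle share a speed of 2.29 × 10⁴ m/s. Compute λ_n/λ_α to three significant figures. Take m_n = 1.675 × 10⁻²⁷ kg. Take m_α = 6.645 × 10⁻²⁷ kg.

λ_n/λ_α = 3.97

At fixed v, p = mv so λ = h/(mv) ∝ 1/m.
λ_n/λ_α = m_α/m_n = 6.645 × 10⁻²⁷/1.675 × 10⁻²⁷ = 3.97.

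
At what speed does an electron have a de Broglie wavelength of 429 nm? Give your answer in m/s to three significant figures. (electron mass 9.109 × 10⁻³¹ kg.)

v = 1700 m/s

p = h/λ = 6.626 × 10⁻³⁴ / 4.290 × 10⁻⁷ = 1.545 × 10⁻²⁷ kg·m/s.
v = p/m = 1.545 × 10⁻²⁷ / 9.109 × 10⁻³¹ = 1.70 × 10³ m/s = 1700 m/s.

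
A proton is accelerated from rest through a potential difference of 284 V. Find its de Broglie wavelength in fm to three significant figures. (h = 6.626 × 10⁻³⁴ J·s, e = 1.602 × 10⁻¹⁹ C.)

KE = eV = 1.602 × 10⁻¹⁹ × 284.0 = 4.550 × 10⁻¹⁷ J.
p = √(2mKE) = √(2 × 1.673 × 10⁻²⁷ × 4.550 × 10⁻¹⁷) = 3.902 × 10⁻²² kg·m/s.
λ = h/p = 6.626 × 10⁻³⁴ / 3.902 × 10⁻²² = 1.70 × 10⁻¹² m = 1700 fm.

λ = 1700 fm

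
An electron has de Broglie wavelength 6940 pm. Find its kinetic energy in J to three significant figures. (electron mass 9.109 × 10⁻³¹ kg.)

p = h/λ = 6.626 × 10⁻³⁴ / 6.940 × 10⁻⁹ = 9.548 × 10⁻²⁶ kg·m/s.
KE = p²/(2m) = (9.548 × 10⁻²⁶)² / (2 × 9.109 × 10⁻³¹) = 5.004 × 10⁻²¹ J = 5.00 × 10⁻²¹ J.

KE = 5.00 × 10⁻²¹ J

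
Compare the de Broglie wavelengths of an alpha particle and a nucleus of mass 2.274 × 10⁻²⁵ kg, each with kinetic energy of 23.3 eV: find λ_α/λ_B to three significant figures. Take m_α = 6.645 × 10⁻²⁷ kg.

λ_α/λ_B = 5.85

At fixed KE, p = √(2mKE) so λ = h/p ∝ 1/√m.
λ_α/λ_B = √(m_B/m_α) = √(2.274 × 10⁻²⁵/6.645 × 10⁻²⁷) = √(34.22) = 5.85.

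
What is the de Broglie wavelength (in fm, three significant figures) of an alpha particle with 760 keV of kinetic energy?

λ = 16.5 fm

KE = 760 keV = 1.218 × 10⁻¹³ J.
p = √(2mKE) = √(2 × 6.645 × 10⁻²⁷ × 1.218 × 10⁻¹³) = 4.023 × 10⁻²⁰ kg·m/s.
λ = h/p = 6.626 × 10⁻³⁴ / 4.023 × 10⁻²⁰ = 1.65 × 10⁻¹⁴ m = 16.5 fm.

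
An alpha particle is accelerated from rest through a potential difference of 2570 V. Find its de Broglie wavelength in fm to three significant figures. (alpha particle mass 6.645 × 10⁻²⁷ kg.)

KE = 2eV = 2 × 1.602 × 10⁻¹⁹ × 2570 = 8.234 × 10⁻¹⁶ J.
p = √(2mKE) = √(2 × 6.645 × 10⁻²⁷ × 8.234 × 10⁻¹⁶) = 3.308 × 10⁻²¹ kg·m/s.
λ = h/p = 6.626 × 10⁻³⁴ / 3.308 × 10⁻²¹ = 2.00 × 10⁻¹³ m = 200 fm.

λ = 200 fm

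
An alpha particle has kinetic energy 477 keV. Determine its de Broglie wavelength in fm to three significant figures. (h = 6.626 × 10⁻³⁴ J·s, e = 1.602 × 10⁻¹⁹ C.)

KE = 477 keV = 7.642 × 10⁻¹⁴ J.
p = √(2mKE) = √(2 × 6.645 × 10⁻²⁷ × 7.642 × 10⁻¹⁴) = 3.187 × 10⁻²⁰ kg·m/s.
λ = h/p = 6.626 × 10⁻³⁴ / 3.187 × 10⁻²⁰ = 2.08 × 10⁻¹⁴ m = 20.8 fm.

λ = 20.8 fm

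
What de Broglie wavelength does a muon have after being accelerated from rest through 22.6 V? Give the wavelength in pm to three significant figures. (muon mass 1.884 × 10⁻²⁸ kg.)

KE = eV = 1.602 × 10⁻¹⁹ × 22.60 = 3.621 × 10⁻¹⁸ J.
p = √(2mKE) = √(2 × 1.884 × 10⁻²⁸ × 3.621 × 10⁻¹⁸) = 3.694 × 10⁻²³ kg·m/s.
λ = h/p = 6.626 × 10⁻³⁴ / 3.694 × 10⁻²³ = 1.79 × 10⁻¹¹ m = 17.9 pm.

λ = 17.9 pm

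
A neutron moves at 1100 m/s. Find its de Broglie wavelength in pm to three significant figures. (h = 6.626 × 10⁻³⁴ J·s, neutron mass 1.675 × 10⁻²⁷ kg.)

λ = 360 pm

p = mv = 1.675 × 10⁻²⁷ × 1100 = 1.843 × 10⁻²⁴ kg·m/s.
λ = h/p = 6.626 × 10⁻³⁴ / 1.843 × 10⁻²⁴ = 3.60 × 10⁻¹⁰ m = 360 pm.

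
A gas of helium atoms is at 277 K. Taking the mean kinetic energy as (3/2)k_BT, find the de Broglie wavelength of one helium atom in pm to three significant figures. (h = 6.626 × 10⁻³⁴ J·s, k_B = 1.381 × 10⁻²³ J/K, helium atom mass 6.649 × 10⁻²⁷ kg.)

KE = (3/2)k_BT = 1.5 × 1.381 × 10⁻²³ × 277 = 5.738 × 10⁻²¹ J.
p = √(2mKE) = √(2 × 6.649 × 10⁻²⁷ × 5.738 × 10⁻²¹) = 8.735 × 10⁻²⁴ kg·m/s.
λ = h/p = 7.59 × 10⁻¹¹ m = 75.9 pm.

λ = 75.9 pm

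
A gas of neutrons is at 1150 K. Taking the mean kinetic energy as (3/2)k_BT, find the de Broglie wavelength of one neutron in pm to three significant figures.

KE = (3/2)k_BT = 1.5 × 1.381 × 10⁻²³ × 1150 = 2.382 × 10⁻²⁰ J.
p = √(2mKE) = √(2 × 1.675 × 10⁻²⁷ × 2.382 × 10⁻²⁰) = 8.933 × 10⁻²⁴ kg·m/s.
λ = h/p = 7.42 × 10⁻¹¹ m = 74.2 pm.

λ = 74.2 pm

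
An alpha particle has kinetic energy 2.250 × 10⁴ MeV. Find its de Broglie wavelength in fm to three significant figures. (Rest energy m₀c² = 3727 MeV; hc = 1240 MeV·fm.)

λ = 0.0478 fm

Total energy E = KE + m₀c² = 2.250 × 10⁴ + 3727 = 26227 MeV.
(pc)² = E² − (m₀c²)² = (26227)² − (3727)² = 6.740 × 10⁸ MeV², so pc = 2.596 × 10⁴ MeV.
λ = hc/(pc) = 1240 MeV·fm / 2.596 × 10⁴ MeV = 0.0478 fm.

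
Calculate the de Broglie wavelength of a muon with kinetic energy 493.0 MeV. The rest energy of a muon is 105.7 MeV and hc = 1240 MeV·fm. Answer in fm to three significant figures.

Total energy E = KE + m₀c² = 493.0 + 105.7 = 598.7 MeV.
(pc)² = E² − (m₀c²)² = (598.7)² − (105.7)² = 3.473 × 10⁵ MeV², so pc = 589.3 MeV.
λ = hc/(pc) = 1240 MeV·fm / 589.3 MeV = 2.10 fm.

λ = 2.10 fm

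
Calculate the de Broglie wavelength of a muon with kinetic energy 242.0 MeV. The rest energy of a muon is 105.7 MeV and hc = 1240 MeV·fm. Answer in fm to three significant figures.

λ = 3.74 fm

Total energy E = KE + m₀c² = 242.0 + 105.7 = 347.7 MeV.
(pc)² = E² − (m₀c²)² = (347.7)² − (105.7)² = 1.097 × 10⁵ MeV², so pc = 331.2 MeV.
λ = hc/(pc) = 1240 MeV·fm / 331.2 MeV = 3.74 fm.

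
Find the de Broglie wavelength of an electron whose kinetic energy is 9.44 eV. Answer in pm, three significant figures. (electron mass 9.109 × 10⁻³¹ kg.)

KE = 9.44 eV = 1.512 × 10⁻¹⁸ J.
p = √(2mKE) = √(2 × 9.109 × 10⁻³¹ × 1.512 × 10⁻¹⁸) = 1.660 × 10⁻²⁴ kg·m/s.
λ = h/p = 6.626 × 10⁻³⁴ / 1.660 × 10⁻²⁴ = 3.99 × 10⁻¹⁰ m = 399 pm.

λ = 399 pm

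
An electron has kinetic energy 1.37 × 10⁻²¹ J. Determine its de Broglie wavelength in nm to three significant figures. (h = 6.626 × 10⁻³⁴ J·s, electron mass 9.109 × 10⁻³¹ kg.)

λ = 13.3 nm

p = √(2mKE) = √(2 × 9.109 × 10⁻³¹ × 1.370 × 10⁻²¹) = 4.996 × 10⁻²⁶ kg·m/s.
λ = h/p = 6.626 × 10⁻³⁴ / 4.996 × 10⁻²⁶ = 1.33 × 10⁻⁸ m = 13.3 nm.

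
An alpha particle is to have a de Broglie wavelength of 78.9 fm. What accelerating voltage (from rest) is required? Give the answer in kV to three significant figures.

V = 16.6 kV

p = h/λ = 6.626 × 10⁻³⁴ / 7.890 × 10⁻¹⁴ = 8.398 × 10⁻²¹ kg·m/s.
KE = p²/(2m) = 5.307 × 10⁻¹⁵ J.
V = KE/2e = 5.307 × 10⁻¹⁵ / (2 × 1.602 × 10⁻¹⁹) = 16.6 kV.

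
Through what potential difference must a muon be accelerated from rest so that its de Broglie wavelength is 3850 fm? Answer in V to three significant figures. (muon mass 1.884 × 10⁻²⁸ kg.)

V = 491 V

p = h/λ = 6.626 × 10⁻³⁴ / 3.850 × 10⁻¹² = 1.721 × 10⁻²² kg·m/s.
KE = p²/(2m) = 7.861 × 10⁻¹⁷ J.
V = KE/e = 7.861 × 10⁻¹⁷ / (1.602 × 10⁻¹⁹) = 491 V.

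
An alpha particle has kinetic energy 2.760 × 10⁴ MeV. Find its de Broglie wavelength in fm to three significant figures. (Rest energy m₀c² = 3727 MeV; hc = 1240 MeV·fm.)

λ = 0.0399 fm

Total energy E = KE + m₀c² = 2.760 × 10⁴ + 3727 = 31327 MeV.
(pc)² = E² − (m₀c²)² = (31327)² − (3727)² = 9.675 × 10⁸ MeV², so pc = 3.110 × 10⁴ MeV.
λ = hc/(pc) = 1240 MeV·fm / 3.110 × 10⁴ MeV = 0.0399 fm.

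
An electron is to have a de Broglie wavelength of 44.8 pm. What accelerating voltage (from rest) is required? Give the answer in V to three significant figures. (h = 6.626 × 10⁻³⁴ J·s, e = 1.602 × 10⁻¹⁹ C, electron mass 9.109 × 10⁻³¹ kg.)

V = 750 V

p = h/λ = 6.626 × 10⁻³⁴ / 4.480 × 10⁻¹¹ = 1.479 × 10⁻²³ kg·m/s.
KE = p²/(2m) = 1.201 × 10⁻¹⁶ J.
V = KE/e = 1.201 × 10⁻¹⁶ / (1.602 × 10⁻¹⁹) = 750 V.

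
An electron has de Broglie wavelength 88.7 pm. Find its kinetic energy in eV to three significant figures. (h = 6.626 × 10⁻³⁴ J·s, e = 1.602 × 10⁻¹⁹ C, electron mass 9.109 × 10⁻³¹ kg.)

p = h/λ = 6.626 × 10⁻³⁴ / 8.870 × 10⁻¹¹ = 7.470 × 10⁻²⁴ kg·m/s.
KE = p²/(2m) = (7.470 × 10⁻²⁴)² / (2 × 9.109 × 10⁻³¹) = 3.063 × 10⁻¹⁷ J = 191 eV.

KE = 191 eV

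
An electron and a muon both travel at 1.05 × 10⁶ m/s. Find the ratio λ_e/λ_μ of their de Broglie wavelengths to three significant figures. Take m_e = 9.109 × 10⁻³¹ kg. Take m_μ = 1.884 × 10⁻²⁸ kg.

λ_e/λ_μ = 207

At fixed v, p = mv so λ = h/(mv) ∝ 1/m.
λ_e/λ_μ = m_μ/m_e = 1.884 × 10⁻²⁸/9.109 × 10⁻³¹ = 207.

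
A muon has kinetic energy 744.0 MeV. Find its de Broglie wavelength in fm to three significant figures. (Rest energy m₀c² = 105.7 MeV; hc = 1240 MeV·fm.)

Total energy E = KE + m₀c² = 744.0 + 105.7 = 849.7 MeV.
(pc)² = E² − (m₀c²)² = (849.7)² − (105.7)² = 7.108 × 10⁵ MeV², so pc = 843.1 MeV.
λ = hc/(pc) = 1240 MeV·fm / 843.1 MeV = 1.47 fm.

λ = 1.47 fm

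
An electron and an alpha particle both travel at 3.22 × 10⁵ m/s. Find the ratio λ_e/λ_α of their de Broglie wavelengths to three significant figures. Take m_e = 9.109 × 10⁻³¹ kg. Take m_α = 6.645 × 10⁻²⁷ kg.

λ_e/λ_α = 7290

At fixed v, p = mv so λ = h/(mv) ∝ 1/m.
λ_e/λ_α = m_α/m_e = 6.645 × 10⁻²⁷/9.109 × 10⁻³¹ = 7290.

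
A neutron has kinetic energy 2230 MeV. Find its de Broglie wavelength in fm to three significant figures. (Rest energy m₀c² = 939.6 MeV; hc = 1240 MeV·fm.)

λ = 0.410 fm

Total energy E = KE + m₀c² = 2230 + 939.6 = 3169.6 MeV.
(pc)² = E² − (m₀c²)² = (3169.6)² − (939.6)² = 9.164 × 10⁶ MeV², so pc = 3027 MeV.
λ = hc/(pc) = 1240 MeV·fm / 3027 MeV = 0.410 fm.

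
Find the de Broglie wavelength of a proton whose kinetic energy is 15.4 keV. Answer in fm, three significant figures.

KE = 15.4 keV = 2.467 × 10⁻¹⁵ J.
p = √(2mKE) = √(2 × 1.673 × 10⁻²⁷ × 2.467 × 10⁻¹⁵) = 2.873 × 10⁻²¹ kg·m/s.
λ = h/p = 6.626 × 10⁻³⁴ / 2.873 × 10⁻²¹ = 2.31 × 10⁻¹³ m = 231 fm.

λ = 231 fm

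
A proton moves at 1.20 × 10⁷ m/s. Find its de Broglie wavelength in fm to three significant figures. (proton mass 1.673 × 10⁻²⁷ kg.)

λ = 33.0 fm

p = mv = 1.673 × 10⁻²⁷ × 1.20 × 10⁷ = 2.008 × 10⁻²⁰ kg·m/s.
λ = h/p = 6.626 × 10⁻³⁴ / 2.008 × 10⁻²⁰ = 3.30 × 10⁻¹⁴ m = 33.0 fm.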